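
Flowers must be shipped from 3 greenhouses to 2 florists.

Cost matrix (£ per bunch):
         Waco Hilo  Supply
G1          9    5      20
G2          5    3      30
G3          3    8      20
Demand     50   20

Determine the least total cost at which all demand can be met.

A cheapest plan:
  G1->Hilo: 20 × £5 = £100
  G2->Waco: 30 × £5 = £150
  G3->Waco: 20 × £3 = £60
Total = 100 + 150 + 60 = £310.

310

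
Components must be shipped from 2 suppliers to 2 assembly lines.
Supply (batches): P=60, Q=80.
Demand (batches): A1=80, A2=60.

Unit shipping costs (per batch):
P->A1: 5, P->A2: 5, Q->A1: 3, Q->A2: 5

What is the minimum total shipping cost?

540

Optimal allocation:
  P–A2: 60 × 5 = 300
  Q–A1: 80 × 3 = 240
Total = 300 + 240 = 540.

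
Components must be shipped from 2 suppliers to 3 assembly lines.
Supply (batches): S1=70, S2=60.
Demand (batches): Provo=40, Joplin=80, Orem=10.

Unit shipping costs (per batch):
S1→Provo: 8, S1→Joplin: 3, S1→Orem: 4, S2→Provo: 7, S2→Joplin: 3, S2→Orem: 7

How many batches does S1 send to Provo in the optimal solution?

The minimum-cost plan:
  S1→Joplin: 60 × 3 = 180
  S1→Orem: 10 × 4 = 40
  S2→Provo: 40 × 7 = 280
  S2→Joplin: 20 × 3 = 60
Total cost = 560.
The route S1→Provo is not used.

0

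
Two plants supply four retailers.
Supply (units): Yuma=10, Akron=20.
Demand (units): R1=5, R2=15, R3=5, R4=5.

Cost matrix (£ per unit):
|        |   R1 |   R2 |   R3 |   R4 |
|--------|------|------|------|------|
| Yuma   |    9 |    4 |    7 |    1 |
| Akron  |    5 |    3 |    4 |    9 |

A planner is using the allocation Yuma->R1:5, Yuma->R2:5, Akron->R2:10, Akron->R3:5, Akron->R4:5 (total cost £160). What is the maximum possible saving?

60

Current plan cost = 5·9 + 5·4 + 10·3 + 5·4 + 5·9 = £160.
Optimal plan:
  Yuma–R2: 5 × £4 = £20
  Yuma–R4: 5 × £1 = £5
  Akron–R1: 5 × £5 = £25
  Akron–R2: 10 × £3 = £30
  Akron–R3: 5 × £4 = £20
Optimal cost = £100.
Saving = 160 − 100 = £60.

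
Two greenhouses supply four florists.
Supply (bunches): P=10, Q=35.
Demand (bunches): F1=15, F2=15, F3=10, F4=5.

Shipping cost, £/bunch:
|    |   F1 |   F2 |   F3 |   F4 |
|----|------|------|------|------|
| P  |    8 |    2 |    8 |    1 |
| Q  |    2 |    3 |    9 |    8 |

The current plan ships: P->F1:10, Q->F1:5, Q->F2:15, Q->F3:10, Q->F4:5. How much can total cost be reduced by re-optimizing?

Current plan cost = 10·8 + 5·2 + 15·3 + 10·9 + 5·8 = £265.
Optimal plan:
  P->F2: 5 × £2 = £10
  P->F4: 5 × £1 = £5
  Q->F1: 15 × £2 = £30
  Q->F2: 10 × £3 = £30
  Q->F3: 10 × £9 = £90
Optimal cost = £165.
Saving = 265 − 165 = £100.

100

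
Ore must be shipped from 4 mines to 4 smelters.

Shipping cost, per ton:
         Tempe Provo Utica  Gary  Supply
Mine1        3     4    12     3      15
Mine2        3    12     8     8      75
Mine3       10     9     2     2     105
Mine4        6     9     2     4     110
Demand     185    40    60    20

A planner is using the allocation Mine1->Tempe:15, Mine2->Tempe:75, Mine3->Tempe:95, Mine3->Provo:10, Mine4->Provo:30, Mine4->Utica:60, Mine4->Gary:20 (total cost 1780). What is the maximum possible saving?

450

Current plan cost = 15·3 + 75·3 + 95·10 + 10·9 + 30·9 + 60·2 + 20·4 = 1780.
Optimal plan:
  Mine1->Provo: 15 tons
  Mine2->Tempe: 75 tons
  Mine3->Provo: 25 tons
  Mine3->Utica: 60 tons
  Mine3->Gary: 20 tons
  Mine4->Tempe: 110 tons
Optimal cost = 1330.
Saving = 1780 − 1330 = 450.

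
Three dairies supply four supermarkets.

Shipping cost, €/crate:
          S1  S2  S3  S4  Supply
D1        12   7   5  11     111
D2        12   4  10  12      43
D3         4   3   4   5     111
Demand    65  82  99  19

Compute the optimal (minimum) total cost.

Optimal allocation:
  D1→S2: 12 crates
  D1→S3: 99 crates
  D2→S2: 43 crates
  D3→S1: 65 crates
  D3→S2: 27 crates
  D3→S4: 19 crates
Total cost = €1187.
(Supply check: D1 ships 111; D2 ships 43; D3 ships 111.)

1187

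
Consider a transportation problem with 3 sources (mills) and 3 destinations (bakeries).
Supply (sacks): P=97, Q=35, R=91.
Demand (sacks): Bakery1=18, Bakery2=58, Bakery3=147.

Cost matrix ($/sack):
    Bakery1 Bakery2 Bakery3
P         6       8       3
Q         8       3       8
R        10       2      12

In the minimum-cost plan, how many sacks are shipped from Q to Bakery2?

0

Optimal shipments:
  P to Bakery3: 97 × $3 = $291
  Q to Bakery3: 35 × $8 = $280
  R to Bakery1: 18 × $10 = $180
  R to Bakery2: 58 × $2 = $116
  R to Bakery3: 15 × $12 = $180
Total cost = $1047.
The route Q→Bakery2 is not used.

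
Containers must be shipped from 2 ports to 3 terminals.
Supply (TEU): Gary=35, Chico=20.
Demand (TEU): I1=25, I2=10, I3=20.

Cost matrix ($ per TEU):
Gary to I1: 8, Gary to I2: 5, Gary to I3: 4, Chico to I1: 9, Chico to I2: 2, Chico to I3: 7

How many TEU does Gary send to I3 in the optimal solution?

20

The minimum-cost plan:
  Gary->I1: 15 × $8 = $120
  Gary->I3: 20 × $4 = $80
  Chico->I1: 10 × $9 = $90
  Chico->I2: 10 × $2 = $20
Total cost = $310.
So Gary→I3 carries 20 TEU.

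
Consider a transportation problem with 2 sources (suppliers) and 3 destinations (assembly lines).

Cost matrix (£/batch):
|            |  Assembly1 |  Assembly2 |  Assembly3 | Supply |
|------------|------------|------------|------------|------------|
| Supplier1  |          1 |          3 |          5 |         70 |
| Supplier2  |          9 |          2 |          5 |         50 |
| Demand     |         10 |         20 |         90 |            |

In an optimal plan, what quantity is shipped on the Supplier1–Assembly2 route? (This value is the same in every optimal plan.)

Optimal shipments:
  Supplier1→Assembly1: 10 × £1 = £10
  Supplier1→Assembly3: 60 × £5 = £300
  Supplier2→Assembly2: 20 × £2 = £40
  Supplier2→Assembly3: 30 × £5 = £150
Total cost = £500.
The route Supplier1→Assembly2 is not used.

0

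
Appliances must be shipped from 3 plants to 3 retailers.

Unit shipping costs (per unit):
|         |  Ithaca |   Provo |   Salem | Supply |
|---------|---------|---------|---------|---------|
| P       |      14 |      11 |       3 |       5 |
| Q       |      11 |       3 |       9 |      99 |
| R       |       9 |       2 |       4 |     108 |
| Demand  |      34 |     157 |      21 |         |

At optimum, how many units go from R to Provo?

Solving gives:
  P–Salem: 5 × 3 = 15
  Q–Provo: 99 × 3 = 297
  R–Ithaca: 34 × 9 = 306
  R–Provo: 58 × 2 = 116
  R–Salem: 16 × 4 = 64
Total cost = 798.
So R→Provo carries 58 units.

58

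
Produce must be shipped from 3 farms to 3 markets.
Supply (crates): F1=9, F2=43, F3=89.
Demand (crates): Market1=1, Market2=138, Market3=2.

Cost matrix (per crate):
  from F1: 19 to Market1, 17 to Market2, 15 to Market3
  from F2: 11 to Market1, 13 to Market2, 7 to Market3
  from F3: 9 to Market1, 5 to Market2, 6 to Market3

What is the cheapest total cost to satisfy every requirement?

1143

A cheapest plan:
  F1->Market2: 9 × 17 = 153
  F2->Market1: 1 × 11 = 11
  F2->Market2: 40 × 13 = 520
  F2->Market3: 2 × 7 = 14
  F3->Market2: 89 × 5 = 445
Total = 153 + 11 + 520 + 14 + 445 = 1143.
(Supply check: F1 ships 9; F2 ships 43; F3 ships 89.)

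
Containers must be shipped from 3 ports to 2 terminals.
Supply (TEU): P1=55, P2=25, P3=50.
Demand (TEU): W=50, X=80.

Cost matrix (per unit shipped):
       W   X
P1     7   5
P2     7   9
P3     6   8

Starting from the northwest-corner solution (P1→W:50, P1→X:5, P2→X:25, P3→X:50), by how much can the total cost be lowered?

200

Current plan cost = 50·7 + 5·5 + 25·9 + 50·8 = 1000.
Optimal plan:
  P1–X: 55 × 5 = 275
  P2–W: 25 × 7 = 175
  P3–W: 25 × 6 = 150
  P3–X: 25 × 8 = 200
Optimal cost = 800.
Saving = 1000 − 800 = 200.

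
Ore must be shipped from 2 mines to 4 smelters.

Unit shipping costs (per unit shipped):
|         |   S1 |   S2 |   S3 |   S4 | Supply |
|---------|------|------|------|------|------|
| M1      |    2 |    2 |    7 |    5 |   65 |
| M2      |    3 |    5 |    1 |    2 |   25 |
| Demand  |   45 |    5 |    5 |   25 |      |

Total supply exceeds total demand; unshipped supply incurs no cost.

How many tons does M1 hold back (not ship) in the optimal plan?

10

Minimum-cost shipments:
  M1->S1: 45 × 2 = 90
  M1->S2: 5 × 2 = 10
  M1->S4: 5 × 5 = 25
  M2->S3: 5 × 1 = 5
  M2->S4: 20 × 2 = 40
Total cost = 170.
M1 ships 55 of its 65, leaving 10.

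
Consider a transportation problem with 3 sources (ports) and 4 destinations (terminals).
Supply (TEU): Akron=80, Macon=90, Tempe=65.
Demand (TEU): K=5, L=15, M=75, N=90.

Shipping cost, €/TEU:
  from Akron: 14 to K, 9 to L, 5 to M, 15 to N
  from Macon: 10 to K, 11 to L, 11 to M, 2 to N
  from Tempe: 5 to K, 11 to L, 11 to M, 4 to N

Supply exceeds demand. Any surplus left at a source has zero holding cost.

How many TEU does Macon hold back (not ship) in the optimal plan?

0

Minimum-cost shipments:
  Akron to L: 5 TEU
  Akron to M: 75 TEU
  Macon to N: 90 TEU
  Tempe to K: 5 TEU
  Tempe to L: 10 TEU
Total cost = €735.
Macon ships 90 of its 90, leaving 0.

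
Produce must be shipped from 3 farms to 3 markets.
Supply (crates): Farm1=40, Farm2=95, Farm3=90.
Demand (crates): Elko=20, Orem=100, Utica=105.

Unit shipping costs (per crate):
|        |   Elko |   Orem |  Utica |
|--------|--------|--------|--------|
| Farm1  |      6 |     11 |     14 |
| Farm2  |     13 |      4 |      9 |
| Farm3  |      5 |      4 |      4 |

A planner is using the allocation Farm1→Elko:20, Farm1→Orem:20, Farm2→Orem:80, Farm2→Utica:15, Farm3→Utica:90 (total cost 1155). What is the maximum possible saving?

Current plan cost = 20·6 + 20·11 + 80·4 + 15·9 + 90·4 = 1155.
Optimal plan:
  Farm1→Elko: 20 × 6 = 120
  Farm1→Orem: 5 × 11 = 55
  Farm1→Utica: 15 × 14 = 210
  Farm2→Orem: 95 × 4 = 380
  Farm3→Utica: 90 × 4 = 360
Optimal cost = 1125.
Saving = 1155 − 1125 = 30.

30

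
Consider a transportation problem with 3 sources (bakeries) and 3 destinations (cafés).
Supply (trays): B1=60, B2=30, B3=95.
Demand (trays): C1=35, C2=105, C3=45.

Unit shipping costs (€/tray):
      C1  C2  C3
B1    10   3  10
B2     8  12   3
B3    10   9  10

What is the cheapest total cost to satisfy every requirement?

Optimal allocation:
  B1->C2: 60 × €3 = €180
  B2->C3: 30 × €3 = €90
  B3->C1: 35 × €10 = €350
  B3->C2: 45 × €9 = €405
  B3->C3: 15 × €10 = €150
Total = 180 + 90 + 350 + 405 + 150 = €1175.
(Supply check: B1 ships 60; B2 ships 30; B3 ships 95.)

1175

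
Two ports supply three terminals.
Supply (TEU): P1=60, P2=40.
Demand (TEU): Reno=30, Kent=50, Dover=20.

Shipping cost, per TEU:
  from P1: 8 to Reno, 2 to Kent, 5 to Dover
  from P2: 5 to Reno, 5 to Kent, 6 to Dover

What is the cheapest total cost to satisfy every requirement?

360

A cheapest plan:
  P1→Kent: 50 TEU
  P1→Dover: 10 TEU
  P2→Reno: 30 TEU
  P2→Dover: 10 TEU
Total cost = 360.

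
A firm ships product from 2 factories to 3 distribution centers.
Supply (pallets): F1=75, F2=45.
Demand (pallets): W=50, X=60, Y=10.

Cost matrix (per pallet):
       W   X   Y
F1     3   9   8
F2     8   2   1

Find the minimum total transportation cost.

455

One minimum-cost allocation:
  F1 to W: 50 × 3 = 150
  F1 to X: 25 × 9 = 225
  F2 to X: 35 × 2 = 70
  F2 to Y: 10 × 1 = 10
Total = 150 + 225 + 70 + 10 = 455.
(Supply check: F1 ships 75; F2 ships 45.)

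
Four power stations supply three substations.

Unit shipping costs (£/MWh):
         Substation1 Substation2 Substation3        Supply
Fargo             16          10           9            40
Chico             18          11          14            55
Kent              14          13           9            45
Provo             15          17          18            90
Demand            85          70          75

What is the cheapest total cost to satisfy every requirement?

2740

Optimal allocation:
  Fargo to Substation2: 10 × £10 = £100
  Fargo to Substation3: 30 × £9 = £270
  Chico to Substation2: 55 × £11 = £605
  Kent to Substation3: 45 × £9 = £405
  Provo to Substation1: 85 × £15 = £1275
  Provo to Substation2: 5 × £17 = £85
Total = 100 + 270 + 605 + 405 + 1275 + 85 = £2740.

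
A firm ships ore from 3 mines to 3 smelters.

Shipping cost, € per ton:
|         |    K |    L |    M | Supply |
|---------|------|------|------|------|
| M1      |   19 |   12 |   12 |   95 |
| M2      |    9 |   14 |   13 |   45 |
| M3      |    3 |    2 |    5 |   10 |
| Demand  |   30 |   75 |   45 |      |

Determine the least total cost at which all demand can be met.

1625

One minimum-cost allocation:
  M1->L: 65 tons
  M1->M: 30 tons
  M2->K: 30 tons
  M2->M: 15 tons
  M3->L: 10 tons
Total cost = €1625.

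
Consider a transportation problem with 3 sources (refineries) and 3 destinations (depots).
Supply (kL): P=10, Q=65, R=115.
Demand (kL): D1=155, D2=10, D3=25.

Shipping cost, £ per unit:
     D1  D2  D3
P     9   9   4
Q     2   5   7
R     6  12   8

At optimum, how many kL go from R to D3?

The minimum-cost plan:
  P->D3: 10 × £4 = £40
  Q->D1: 55 × £2 = £110
  Q->D2: 10 × £5 = £50
  R->D1: 100 × £6 = £600
  R->D3: 15 × £8 = £120
Total cost = £920.
So R→D3 carries 15 kL.

15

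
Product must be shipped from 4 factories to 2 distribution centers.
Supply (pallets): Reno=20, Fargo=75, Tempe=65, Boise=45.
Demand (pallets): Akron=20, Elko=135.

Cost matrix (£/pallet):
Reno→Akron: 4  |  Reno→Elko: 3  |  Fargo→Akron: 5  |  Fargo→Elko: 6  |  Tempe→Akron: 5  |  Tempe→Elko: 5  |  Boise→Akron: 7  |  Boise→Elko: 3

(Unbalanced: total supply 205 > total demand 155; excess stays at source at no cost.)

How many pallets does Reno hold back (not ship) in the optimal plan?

0

An optimal plan:
  Reno–Elko: 20 × £3 = £60
  Fargo–Akron: 20 × £5 = £100
  Fargo–Elko: 5 × £6 = £30
  Tempe–Elko: 65 × £5 = £325
  Boise–Elko: 45 × £3 = £135
Total cost = £650.
Reno ships 20 of its 20, leaving 0.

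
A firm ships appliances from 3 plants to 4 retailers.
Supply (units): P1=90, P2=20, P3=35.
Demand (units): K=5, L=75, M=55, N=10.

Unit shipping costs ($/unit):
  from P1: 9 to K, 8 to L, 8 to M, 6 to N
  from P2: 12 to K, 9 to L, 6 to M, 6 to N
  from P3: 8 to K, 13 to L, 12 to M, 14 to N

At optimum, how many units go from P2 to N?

0

The minimum-cost plan:
  P1->L: 75 units
  P1->M: 5 units
  P1->N: 10 units
  P2->M: 20 units
  P3->K: 5 units
  P3->M: 30 units
Total cost = $1220.
The route P2→N is not used.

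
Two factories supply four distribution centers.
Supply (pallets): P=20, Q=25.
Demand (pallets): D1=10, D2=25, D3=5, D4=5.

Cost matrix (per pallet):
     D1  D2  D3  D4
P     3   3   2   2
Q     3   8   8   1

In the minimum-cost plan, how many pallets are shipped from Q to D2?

The minimum-cost plan:
  P→D2: 15 × 3 = 45
  P→D3: 5 × 2 = 10
  Q→D1: 10 × 3 = 30
  Q→D2: 10 × 8 = 80
  Q→D4: 5 × 1 = 5
Total cost = 170.
So Q→D2 carries 10 pallets.

10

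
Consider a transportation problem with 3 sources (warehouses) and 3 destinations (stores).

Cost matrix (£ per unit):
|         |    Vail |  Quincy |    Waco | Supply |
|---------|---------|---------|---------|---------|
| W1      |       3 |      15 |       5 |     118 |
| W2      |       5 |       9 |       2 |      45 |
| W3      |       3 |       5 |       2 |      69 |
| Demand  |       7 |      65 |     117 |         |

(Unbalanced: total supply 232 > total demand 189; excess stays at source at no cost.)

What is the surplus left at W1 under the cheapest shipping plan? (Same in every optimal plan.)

43

Minimum-cost shipments:
  W1→Vail: 7 × £3 = £21
  W1→Waco: 68 × £5 = £340
  W2→Waco: 45 × £2 = £90
  W3→Quincy: 65 × £5 = £325
  W3→Waco: 4 × £2 = £8
Total cost = £784.
W1 ships 75 of its 118, leaving 43.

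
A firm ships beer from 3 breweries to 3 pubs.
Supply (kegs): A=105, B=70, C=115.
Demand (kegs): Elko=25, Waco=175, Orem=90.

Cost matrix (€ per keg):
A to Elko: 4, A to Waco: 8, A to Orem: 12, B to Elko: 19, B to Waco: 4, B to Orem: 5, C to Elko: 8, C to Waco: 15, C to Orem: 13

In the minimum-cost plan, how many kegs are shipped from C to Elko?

Optimal shipments:
  A->Waco: 105 × €8 = €840
  B->Waco: 70 × €4 = €280
  C->Elko: 25 × €8 = €200
  C->Orem: 90 × €13 = €1170
Total cost = €2490.
So C→Elko carries 25 kegs.

25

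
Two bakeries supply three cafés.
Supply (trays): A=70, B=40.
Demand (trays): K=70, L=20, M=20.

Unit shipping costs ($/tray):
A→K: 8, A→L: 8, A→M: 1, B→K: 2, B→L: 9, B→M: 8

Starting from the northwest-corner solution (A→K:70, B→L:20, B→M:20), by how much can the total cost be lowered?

Current plan cost = 70·8 + 20·9 + 20·8 = $900.
Optimal plan:
  A→K: 30 × $8 = $240
  A→L: 20 × $8 = $160
  A→M: 20 × $1 = $20
  B→K: 40 × $2 = $80
Optimal cost = $500.
Saving = 900 − 500 = $400.

400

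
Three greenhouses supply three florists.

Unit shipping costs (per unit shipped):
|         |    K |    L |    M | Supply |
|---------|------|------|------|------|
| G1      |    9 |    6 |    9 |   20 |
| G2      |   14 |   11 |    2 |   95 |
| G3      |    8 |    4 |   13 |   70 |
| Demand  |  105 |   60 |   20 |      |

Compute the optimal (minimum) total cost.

1590

A cheapest plan:
  G1–K: 20 × 9 = 180
  G2–K: 75 × 14 = 1050
  G2–M: 20 × 2 = 40
  G3–K: 10 × 8 = 80
  G3–L: 60 × 4 = 240
Total = 180 + 1050 + 40 + 80 + 240 = 1590.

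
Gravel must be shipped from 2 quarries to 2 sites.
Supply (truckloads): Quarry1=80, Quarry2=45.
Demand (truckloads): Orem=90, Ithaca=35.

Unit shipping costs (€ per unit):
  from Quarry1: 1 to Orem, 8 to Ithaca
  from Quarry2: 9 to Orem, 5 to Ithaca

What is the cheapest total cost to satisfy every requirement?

Optimal allocation:
  Quarry1→Orem: 80 truckloads
  Quarry2→Orem: 10 truckloads
  Quarry2→Ithaca: 35 truckloads
Total cost = €345.
(Supply check: Quarry1 ships 80; Quarry2 ships 45.)

345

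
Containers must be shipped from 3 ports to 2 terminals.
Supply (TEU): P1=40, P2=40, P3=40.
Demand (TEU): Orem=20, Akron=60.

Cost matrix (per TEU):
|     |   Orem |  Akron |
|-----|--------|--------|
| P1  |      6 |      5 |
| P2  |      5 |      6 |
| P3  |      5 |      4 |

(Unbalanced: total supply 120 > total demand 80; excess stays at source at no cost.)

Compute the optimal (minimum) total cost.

A cheapest plan:
  P1->Akron: 20 × 5 = 100
  P2->Orem: 20 × 5 = 100
  P3->Akron: 40 × 4 = 160
Total = 100 + 100 + 160 = 360.

360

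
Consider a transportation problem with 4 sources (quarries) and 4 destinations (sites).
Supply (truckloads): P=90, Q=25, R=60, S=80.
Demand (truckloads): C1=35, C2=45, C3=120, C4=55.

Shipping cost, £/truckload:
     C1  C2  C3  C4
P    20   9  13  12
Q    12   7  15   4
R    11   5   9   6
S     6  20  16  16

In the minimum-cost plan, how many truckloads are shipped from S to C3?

45

Optimal shipments:
  P->C2: 45 truckloads
  P->C3: 45 truckloads
  Q->C4: 25 truckloads
  R->C3: 30 truckloads
  R->C4: 30 truckloads
  S->C1: 35 truckloads
  S->C3: 45 truckloads
Total cost = £2470.
So S→C3 carries 45 truckloads.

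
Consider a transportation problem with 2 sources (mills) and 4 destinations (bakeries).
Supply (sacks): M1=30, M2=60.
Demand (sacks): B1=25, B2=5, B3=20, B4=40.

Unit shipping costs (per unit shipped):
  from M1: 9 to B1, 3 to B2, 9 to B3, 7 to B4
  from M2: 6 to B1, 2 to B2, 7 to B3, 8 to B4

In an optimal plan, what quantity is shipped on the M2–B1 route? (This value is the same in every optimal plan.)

25

The minimum-cost plan:
  M1 to B4: 30 × 7 = 210
  M2 to B1: 25 × 6 = 150
  M2 to B2: 5 × 2 = 10
  M2 to B3: 20 × 7 = 140
  M2 to B4: 10 × 8 = 80
Total cost = 590.
So M2→B1 carries 25 sacks.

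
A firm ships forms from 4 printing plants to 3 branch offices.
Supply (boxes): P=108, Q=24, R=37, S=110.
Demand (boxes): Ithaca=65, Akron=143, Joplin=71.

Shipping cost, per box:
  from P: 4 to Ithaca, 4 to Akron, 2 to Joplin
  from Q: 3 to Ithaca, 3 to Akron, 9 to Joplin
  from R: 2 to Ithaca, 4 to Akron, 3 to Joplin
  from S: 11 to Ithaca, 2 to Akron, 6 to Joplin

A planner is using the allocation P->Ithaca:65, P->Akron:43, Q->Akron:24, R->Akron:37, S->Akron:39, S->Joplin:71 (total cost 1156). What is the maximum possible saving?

500

Current plan cost = 65·4 + 43·4 + 24·3 + 37·4 + 39·2 + 71·6 = 1156.
Optimal plan:
  P→Ithaca: 4 × 4 = 16
  P→Akron: 33 × 4 = 132
  P→Joplin: 71 × 2 = 142
  Q→Ithaca: 24 × 3 = 72
  R→Ithaca: 37 × 2 = 74
  S→Akron: 110 × 2 = 220
Optimal cost = 656.
Saving = 1156 − 656 = 500.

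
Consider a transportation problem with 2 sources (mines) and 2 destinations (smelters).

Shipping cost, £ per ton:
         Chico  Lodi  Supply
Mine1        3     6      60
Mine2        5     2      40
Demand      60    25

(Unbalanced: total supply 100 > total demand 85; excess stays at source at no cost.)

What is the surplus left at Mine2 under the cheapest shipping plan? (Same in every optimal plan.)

Minimum-cost shipments:
  Mine1–Chico: 60 tons
  Mine2–Lodi: 25 tons
Total cost = £230.
Mine2 ships 25 of its 40, leaving 15.

15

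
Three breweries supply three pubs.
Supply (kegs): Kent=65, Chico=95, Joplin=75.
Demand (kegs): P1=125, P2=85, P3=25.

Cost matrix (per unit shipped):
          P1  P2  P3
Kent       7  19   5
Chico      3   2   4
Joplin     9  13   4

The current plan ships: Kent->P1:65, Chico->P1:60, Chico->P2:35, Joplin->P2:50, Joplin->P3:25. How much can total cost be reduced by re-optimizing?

Current plan cost = 65·7 + 60·3 + 35·2 + 50·13 + 25·4 = 1455.
Optimal plan:
  Kent–P1: 65 × 7 = 455
  Chico–P1: 10 × 3 = 30
  Chico–P2: 85 × 2 = 170
  Joplin–P1: 50 × 9 = 450
  Joplin–P3: 25 × 4 = 100
Optimal cost = 1205.
Saving = 1455 − 1205 = 250.

250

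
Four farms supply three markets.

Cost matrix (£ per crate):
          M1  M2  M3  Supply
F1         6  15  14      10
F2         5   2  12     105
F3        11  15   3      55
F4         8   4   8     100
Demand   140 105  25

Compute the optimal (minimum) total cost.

1375

One minimum-cost allocation:
  F1 to M1: 10 × £6 = £60
  F2 to M1: 100 × £5 = £500
  F2 to M2: 5 × £2 = £10
  F3 to M1: 30 × £11 = £330
  F3 to M3: 25 × £3 = £75
  F4 to M2: 100 × £4 = £400
Total = 60 + 500 + 10 + 330 + 75 + 400 = £1375.
(Supply check: F1 ships 10; F2 ships 105; F3 ships 55; F4 ships 100.)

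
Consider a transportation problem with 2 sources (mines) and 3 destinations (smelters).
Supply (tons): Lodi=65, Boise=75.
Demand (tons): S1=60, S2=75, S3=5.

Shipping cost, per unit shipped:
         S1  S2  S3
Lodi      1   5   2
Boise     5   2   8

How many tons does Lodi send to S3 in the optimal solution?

Optimal shipments:
  Lodi→S1: 60 × 1 = 60
  Lodi→S3: 5 × 2 = 10
  Boise→S2: 75 × 2 = 150
Total cost = 220.
So Lodi→S3 carries 5 tons.

5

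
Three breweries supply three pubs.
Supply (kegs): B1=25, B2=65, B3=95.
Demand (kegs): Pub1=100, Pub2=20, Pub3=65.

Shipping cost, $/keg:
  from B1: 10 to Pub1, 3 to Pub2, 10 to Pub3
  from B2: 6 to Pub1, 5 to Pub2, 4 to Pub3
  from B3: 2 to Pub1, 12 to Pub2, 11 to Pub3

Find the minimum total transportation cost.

560

Optimal allocation:
  B1–Pub1: 5 × $10 = $50
  B1–Pub2: 20 × $3 = $60
  B2–Pub3: 65 × $4 = $260
  B3–Pub1: 95 × $2 = $190
Total = 50 + 60 + 260 + 190 = $560.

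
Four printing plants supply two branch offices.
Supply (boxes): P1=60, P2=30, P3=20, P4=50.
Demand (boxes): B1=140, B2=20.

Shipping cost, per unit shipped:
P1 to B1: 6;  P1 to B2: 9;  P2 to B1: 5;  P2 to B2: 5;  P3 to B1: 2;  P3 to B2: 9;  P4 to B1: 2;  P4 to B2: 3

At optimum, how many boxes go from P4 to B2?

Solving gives:
  P1->B1: 60 × 6 = 360
  P2->B1: 10 × 5 = 50
  P2->B2: 20 × 5 = 100
  P3->B1: 20 × 2 = 40
  P4->B1: 50 × 2 = 100
Total cost = 650.
The route P4→B2 is not used.

0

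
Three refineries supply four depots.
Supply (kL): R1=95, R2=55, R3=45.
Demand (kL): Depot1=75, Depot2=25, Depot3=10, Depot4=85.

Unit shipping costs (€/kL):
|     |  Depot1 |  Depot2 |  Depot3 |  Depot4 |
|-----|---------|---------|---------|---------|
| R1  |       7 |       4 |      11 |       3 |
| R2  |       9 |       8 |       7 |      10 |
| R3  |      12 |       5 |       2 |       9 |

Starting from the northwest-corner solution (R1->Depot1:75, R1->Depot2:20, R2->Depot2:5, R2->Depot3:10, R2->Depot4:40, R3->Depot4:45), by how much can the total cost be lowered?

435

Current plan cost = 75·7 + 20·4 + 5·8 + 10·7 + 40·10 + 45·9 = €1520.
Optimal plan:
  R1 to Depot1: 10 × €7 = €70
  R1 to Depot4: 85 × €3 = €255
  R2 to Depot1: 55 × €9 = €495
  R3 to Depot1: 10 × €12 = €120
  R3 to Depot2: 25 × €5 = €125
  R3 to Depot3: 10 × €2 = €20
Optimal cost = €1085.
Saving = 1520 − 1085 = €435.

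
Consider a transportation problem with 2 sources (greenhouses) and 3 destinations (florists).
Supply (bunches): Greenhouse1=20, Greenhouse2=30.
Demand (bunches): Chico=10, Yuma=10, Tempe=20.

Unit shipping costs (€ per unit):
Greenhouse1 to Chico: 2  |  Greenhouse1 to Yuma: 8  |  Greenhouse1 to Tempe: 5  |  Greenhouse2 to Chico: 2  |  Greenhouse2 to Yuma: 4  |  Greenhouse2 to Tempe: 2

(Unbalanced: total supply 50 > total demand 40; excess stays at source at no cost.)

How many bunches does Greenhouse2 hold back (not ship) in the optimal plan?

An optimal plan:
  Greenhouse1→Chico: 10 bunches
  Greenhouse2→Yuma: 10 bunches
  Greenhouse2→Tempe: 20 bunches
Total cost = €100.
Greenhouse2 ships 30 of its 30, leaving 0.

0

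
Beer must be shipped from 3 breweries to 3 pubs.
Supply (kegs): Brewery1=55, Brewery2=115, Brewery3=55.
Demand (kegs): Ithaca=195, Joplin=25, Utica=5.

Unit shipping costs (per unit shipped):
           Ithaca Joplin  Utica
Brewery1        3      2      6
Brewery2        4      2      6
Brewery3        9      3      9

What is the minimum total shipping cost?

One minimum-cost allocation:
  Brewery1→Ithaca: 55 × 3 = 165
  Brewery2→Ithaca: 115 × 4 = 460
  Brewery3→Ithaca: 25 × 9 = 225
  Brewery3→Joplin: 25 × 3 = 75
  Brewery3→Utica: 5 × 9 = 45
Total = 165 + 460 + 225 + 75 + 45 = 970.
(Supply check: Brewery1 ships 55; Brewery2 ships 115; Brewery3 ships 55.)

970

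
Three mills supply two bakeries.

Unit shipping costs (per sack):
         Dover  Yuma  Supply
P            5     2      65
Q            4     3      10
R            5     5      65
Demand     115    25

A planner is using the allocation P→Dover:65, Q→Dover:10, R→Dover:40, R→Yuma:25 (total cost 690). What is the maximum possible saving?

Current plan cost = 65·5 + 10·4 + 40·5 + 25·5 = 690.
Optimal plan:
  P→Dover: 40 × 5 = 200
  P→Yuma: 25 × 2 = 50
  Q→Dover: 10 × 4 = 40
  R→Dover: 65 × 5 = 325
Optimal cost = 615.
Saving = 690 − 615 = 75.

75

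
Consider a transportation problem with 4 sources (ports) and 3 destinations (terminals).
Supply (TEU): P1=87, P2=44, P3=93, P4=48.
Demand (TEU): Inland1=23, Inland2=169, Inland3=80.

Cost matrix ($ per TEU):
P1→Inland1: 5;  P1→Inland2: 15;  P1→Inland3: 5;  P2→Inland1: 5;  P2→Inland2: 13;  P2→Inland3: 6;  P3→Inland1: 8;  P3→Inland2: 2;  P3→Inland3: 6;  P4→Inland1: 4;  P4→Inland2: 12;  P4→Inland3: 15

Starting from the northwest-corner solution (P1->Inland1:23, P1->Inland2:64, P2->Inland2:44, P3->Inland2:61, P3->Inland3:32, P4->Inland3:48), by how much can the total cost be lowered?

1040

Current plan cost = 23·5 + 64·15 + 44·13 + 61·2 + 32·6 + 48·15 = $2681.
Optimal plan:
  P1 to Inland1: 7 TEU
  P1 to Inland3: 80 TEU
  P2 to Inland2: 44 TEU
  P3 to Inland2: 93 TEU
  P4 to Inland1: 16 TEU
  P4 to Inland2: 32 TEU
Optimal cost = $1641.
Saving = 2681 − 1641 = $1040.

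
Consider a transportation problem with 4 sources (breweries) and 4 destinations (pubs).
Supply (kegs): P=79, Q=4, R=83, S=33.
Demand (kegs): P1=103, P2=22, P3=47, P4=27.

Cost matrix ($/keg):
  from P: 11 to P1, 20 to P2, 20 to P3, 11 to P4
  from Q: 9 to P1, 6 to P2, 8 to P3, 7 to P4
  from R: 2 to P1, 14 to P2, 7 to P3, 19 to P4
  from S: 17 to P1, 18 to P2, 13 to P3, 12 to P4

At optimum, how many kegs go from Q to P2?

4

Optimal shipments:
  P–P1: 34 × $11 = $374
  P–P2: 18 × $20 = $360
  P–P4: 27 × $11 = $297
  Q–P2: 4 × $6 = $24
  R–P1: 69 × $2 = $138
  R–P3: 14 × $7 = $98
  S–P3: 33 × $13 = $429
Total cost = $1720.
So Q→P2 carries 4 kegs.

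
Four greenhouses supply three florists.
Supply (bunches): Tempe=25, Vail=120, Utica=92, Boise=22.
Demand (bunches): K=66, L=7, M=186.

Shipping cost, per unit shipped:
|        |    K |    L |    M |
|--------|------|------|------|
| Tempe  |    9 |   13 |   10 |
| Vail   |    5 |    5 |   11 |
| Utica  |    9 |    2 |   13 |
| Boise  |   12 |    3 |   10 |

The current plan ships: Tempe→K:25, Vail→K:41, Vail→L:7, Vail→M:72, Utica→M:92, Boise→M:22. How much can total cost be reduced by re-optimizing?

160

Current plan cost = 25·9 + 41·5 + 7·5 + 72·11 + 92·13 + 22·10 = 2673.
Optimal plan:
  Tempe–M: 25 bunches
  Vail–K: 66 bunches
  Vail–M: 54 bunches
  Utica–L: 7 bunches
  Utica–M: 85 bunches
  Boise–M: 22 bunches
Optimal cost = 2513.
Saving = 2673 − 2513 = 160.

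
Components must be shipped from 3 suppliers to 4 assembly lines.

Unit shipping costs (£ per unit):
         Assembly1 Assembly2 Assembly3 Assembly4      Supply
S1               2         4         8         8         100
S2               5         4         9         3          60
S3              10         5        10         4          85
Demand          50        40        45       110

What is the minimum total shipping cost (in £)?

An optimal shipping plan:
  S1 to Assembly1: 50 × £2 = £100
  S1 to Assembly2: 5 × £4 = £20
  S1 to Assembly3: 45 × £8 = £360
  S2 to Assembly2: 35 × £4 = £140
  S2 to Assembly4: 25 × £3 = £75
  S3 to Assembly4: 85 × £4 = £340
Total = 100 + 20 + 360 + 140 + 75 + 340 = £1035.

1035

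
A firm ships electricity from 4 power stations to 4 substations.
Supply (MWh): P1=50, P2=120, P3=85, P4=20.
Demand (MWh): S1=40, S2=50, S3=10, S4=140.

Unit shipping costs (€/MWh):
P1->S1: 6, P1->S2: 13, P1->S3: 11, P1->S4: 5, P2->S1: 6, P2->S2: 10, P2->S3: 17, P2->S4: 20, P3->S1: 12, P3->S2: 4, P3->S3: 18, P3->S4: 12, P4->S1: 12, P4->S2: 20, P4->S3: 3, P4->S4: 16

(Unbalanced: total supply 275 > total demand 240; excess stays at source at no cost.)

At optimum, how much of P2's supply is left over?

35

Minimum-cost shipments:
  P1->S4: 50 × €5 = €250
  P2->S1: 40 × €6 = €240
  P2->S2: 45 × €10 = €450
  P3->S2: 5 × €4 = €20
  P3->S4: 80 × €12 = €960
  P4->S3: 10 × €3 = €30
  P4->S4: 10 × €16 = €160
Total cost = €2110.
P2 ships 85 of its 120, leaving 35.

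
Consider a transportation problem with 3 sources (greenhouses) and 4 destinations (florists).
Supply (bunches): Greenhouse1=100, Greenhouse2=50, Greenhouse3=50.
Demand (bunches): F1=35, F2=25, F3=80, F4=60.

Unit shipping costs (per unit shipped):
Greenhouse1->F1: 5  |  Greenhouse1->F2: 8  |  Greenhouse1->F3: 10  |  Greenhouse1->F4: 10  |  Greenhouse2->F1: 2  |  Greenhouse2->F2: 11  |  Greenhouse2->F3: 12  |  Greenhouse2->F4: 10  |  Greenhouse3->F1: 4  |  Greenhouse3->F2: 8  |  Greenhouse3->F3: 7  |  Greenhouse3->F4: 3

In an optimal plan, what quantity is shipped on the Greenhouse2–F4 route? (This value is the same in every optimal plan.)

10

Solving gives:
  Greenhouse1–F2: 25 × 8 = 200
  Greenhouse1–F3: 75 × 10 = 750
  Greenhouse2–F1: 35 × 2 = 70
  Greenhouse2–F3: 5 × 12 = 60
  Greenhouse2–F4: 10 × 10 = 100
  Greenhouse3–F4: 50 × 3 = 150
Total cost = 1330.
So Greenhouse2→F4 carries 10 bunches.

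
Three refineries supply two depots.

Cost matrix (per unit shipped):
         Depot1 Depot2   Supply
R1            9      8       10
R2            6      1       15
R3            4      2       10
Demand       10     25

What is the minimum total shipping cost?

125

A cheapest plan:
  R1–Depot1: 10 kL
  R2–Depot2: 15 kL
  R3–Depot2: 10 kL
Total cost = 125.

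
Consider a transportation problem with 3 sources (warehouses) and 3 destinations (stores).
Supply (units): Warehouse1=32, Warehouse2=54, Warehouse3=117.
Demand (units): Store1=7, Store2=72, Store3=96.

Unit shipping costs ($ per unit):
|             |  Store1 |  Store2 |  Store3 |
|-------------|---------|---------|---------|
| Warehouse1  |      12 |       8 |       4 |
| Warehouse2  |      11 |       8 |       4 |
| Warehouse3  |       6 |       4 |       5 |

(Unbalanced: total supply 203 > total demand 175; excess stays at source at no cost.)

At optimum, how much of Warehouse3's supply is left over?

An optimal plan:
  Warehouse1 to Store3: 32 units
  Warehouse2 to Store3: 54 units
  Warehouse3 to Store1: 7 units
  Warehouse3 to Store2: 72 units
  Warehouse3 to Store3: 10 units
Total cost = $724.
Warehouse3 ships 89 of its 117, leaving 28.

28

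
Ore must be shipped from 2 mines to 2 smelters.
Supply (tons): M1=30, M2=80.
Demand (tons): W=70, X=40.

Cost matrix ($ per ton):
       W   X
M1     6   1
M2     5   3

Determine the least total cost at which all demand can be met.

An optimal shipping plan:
  M1->X: 30 tons
  M2->W: 70 tons
  M2->X: 10 tons
Total cost = $410.
(Supply check: M1 ships 30; M2 ships 80.)

410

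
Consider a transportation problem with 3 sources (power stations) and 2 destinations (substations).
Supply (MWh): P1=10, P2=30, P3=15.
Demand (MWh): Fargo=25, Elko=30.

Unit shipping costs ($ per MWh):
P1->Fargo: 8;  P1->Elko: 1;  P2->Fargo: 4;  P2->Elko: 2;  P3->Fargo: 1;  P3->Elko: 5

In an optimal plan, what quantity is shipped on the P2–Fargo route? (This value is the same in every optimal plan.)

Solving gives:
  P1→Elko: 10 MWh
  P2→Fargo: 10 MWh
  P2→Elko: 20 MWh
  P3→Fargo: 15 MWh
Total cost = $105.
So P2→Fargo carries 10 MWh.

10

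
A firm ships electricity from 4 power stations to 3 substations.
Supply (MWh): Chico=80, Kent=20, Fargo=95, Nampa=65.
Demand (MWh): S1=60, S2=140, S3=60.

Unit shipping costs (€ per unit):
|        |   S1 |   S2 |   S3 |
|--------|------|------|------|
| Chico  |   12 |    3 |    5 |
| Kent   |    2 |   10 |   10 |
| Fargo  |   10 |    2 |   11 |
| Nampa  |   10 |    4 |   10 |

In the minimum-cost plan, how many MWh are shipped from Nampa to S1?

40

Solving gives:
  Chico–S2: 20 MWh
  Chico–S3: 60 MWh
  Kent–S1: 20 MWh
  Fargo–S2: 95 MWh
  Nampa–S1: 40 MWh
  Nampa–S2: 25 MWh
Total cost = €1090.
So Nampa→S1 carries 40 MWh.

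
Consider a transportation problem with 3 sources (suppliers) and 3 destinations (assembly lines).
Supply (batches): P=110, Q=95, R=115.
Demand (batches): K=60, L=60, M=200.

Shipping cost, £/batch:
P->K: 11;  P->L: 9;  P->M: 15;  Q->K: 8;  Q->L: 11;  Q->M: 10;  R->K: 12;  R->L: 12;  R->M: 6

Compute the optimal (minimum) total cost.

2710

Optimal allocation:
  P–K: 50 × £11 = £550
  P–L: 60 × £9 = £540
  Q–K: 10 × £8 = £80
  Q–M: 85 × £10 = £850
  R–M: 115 × £6 = £690
Total = 550 + 540 + 80 + 850 + 690 = £2710.
(Supply check: P ships 110; Q ships 95; R ships 115.)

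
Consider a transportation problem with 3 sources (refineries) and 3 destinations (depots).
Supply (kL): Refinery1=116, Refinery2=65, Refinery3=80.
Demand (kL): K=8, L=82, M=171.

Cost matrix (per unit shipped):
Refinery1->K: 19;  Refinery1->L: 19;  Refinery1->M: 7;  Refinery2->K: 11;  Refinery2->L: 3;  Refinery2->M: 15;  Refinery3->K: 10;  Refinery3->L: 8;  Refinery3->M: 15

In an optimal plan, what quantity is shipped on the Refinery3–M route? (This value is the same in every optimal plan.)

The minimum-cost plan:
  Refinery1–M: 116 × 7 = 812
  Refinery2–L: 65 × 3 = 195
  Refinery3–K: 8 × 10 = 80
  Refinery3–L: 17 × 8 = 136
  Refinery3–M: 55 × 15 = 825
Total cost = 2048.
So Refinery3→M carries 55 kL.

55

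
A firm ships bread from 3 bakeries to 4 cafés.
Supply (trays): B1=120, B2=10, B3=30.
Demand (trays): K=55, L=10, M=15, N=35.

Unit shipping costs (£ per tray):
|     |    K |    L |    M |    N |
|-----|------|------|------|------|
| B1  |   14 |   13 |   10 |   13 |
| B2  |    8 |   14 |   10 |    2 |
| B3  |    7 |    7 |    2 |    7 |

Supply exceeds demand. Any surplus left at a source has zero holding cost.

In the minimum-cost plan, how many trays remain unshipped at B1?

45

Minimum-cost shipments:
  B1 to K: 40 × £14 = £560
  B1 to L: 10 × £13 = £130
  B1 to N: 25 × £13 = £325
  B2 to N: 10 × £2 = £20
  B3 to K: 15 × £7 = £105
  B3 to M: 15 × £2 = £30
Total cost = £1170.
B1 ships 75 of its 120, leaving 45.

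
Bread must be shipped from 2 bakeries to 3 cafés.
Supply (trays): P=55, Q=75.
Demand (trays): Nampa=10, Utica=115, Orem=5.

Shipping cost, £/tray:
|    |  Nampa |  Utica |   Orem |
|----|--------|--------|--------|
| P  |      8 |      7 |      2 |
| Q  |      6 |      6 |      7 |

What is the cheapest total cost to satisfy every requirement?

810

Optimal allocation:
  P to Utica: 50 × £7 = £350
  P to Orem: 5 × £2 = £10
  Q to Nampa: 10 × £6 = £60
  Q to Utica: 65 × £6 = £390
Total = 350 + 10 + 60 + 390 = £810.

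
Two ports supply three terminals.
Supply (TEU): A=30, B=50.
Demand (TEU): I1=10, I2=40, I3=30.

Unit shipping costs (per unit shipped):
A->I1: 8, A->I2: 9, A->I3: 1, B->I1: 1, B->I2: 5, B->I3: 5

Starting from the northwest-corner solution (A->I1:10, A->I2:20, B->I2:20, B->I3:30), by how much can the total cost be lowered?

Current plan cost = 10·8 + 20·9 + 20·5 + 30·5 = 510.
Optimal plan:
  A to I3: 30 TEU
  B to I1: 10 TEU
  B to I2: 40 TEU
Optimal cost = 240.
Saving = 510 − 240 = 270.

270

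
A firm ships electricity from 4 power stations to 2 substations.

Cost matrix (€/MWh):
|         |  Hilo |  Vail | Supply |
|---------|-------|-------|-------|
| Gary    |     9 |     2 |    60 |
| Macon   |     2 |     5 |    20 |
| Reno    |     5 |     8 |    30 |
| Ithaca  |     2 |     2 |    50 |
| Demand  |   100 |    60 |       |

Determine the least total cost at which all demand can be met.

One minimum-cost allocation:
  Gary->Vail: 60 × €2 = €120
  Macon->Hilo: 20 × €2 = €40
  Reno->Hilo: 30 × €5 = €150
  Ithaca->Hilo: 50 × €2 = €100
Total = 120 + 40 + 150 + 100 = €410.
(Supply check: Gary ships 60; Macon ships 20; Reno ships 30; Ithaca ships 50.)

410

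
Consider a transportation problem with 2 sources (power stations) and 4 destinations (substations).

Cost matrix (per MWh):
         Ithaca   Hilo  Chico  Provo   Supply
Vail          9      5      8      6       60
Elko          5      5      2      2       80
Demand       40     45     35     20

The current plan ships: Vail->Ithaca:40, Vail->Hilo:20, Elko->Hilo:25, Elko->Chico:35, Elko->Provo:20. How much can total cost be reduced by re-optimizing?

Current plan cost = 40·9 + 20·5 + 25·5 + 35·2 + 20·2 = 695.
Optimal plan:
  Vail→Ithaca: 15 × 9 = 135
  Vail→Hilo: 45 × 5 = 225
  Elko→Ithaca: 25 × 5 = 125
  Elko→Chico: 35 × 2 = 70
  Elko→Provo: 20 × 2 = 40
Optimal cost = 595.
Saving = 695 − 595 = 100.

100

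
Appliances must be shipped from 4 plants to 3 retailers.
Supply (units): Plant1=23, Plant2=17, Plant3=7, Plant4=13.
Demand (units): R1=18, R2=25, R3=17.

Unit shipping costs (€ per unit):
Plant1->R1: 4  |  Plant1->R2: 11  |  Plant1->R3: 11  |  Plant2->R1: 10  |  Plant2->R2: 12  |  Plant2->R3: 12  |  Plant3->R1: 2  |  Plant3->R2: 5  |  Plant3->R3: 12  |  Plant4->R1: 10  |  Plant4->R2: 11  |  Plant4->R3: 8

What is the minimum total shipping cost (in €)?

One minimum-cost allocation:
  Plant1 to R1: 18 × €4 = €72
  Plant1 to R2: 5 × €11 = €55
  Plant2 to R2: 13 × €12 = €156
  Plant2 to R3: 4 × €12 = €48
  Plant3 to R2: 7 × €5 = €35
  Plant4 to R3: 13 × €8 = €104
Total = 72 + 55 + 156 + 48 + 35 + 104 = €470.

470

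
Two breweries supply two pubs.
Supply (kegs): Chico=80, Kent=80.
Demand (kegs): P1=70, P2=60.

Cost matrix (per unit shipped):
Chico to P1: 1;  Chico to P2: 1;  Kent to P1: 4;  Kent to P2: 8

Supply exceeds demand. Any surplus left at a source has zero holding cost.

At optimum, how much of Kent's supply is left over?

30

An optimal plan:
  Chico–P1: 20 × 1 = 20
  Chico–P2: 60 × 1 = 60
  Kent–P1: 50 × 4 = 200
Total cost = 280.
Kent ships 50 of its 80, leaving 30.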